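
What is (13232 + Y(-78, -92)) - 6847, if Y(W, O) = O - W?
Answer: 6371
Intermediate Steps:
(13232 + Y(-78, -92)) - 6847 = (13232 + (-92 - 1*(-78))) - 6847 = (13232 + (-92 + 78)) - 6847 = (13232 - 14) - 6847 = 13218 - 6847 = 6371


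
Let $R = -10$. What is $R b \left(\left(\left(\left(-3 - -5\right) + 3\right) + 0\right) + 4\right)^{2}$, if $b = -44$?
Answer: $35640$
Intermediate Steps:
$R b \left(\left(\left(\left(-3 - -5\right) + 3\right) + 0\right) + 4\right)^{2} = \left(-10\right) \left(-44\right) \left(\left(\left(\left(-3 - -5\right) + 3\right) + 0\right) + 4\right)^{2} = 440 \left(\left(\left(\left(-3 + 5\right) + 3\right) + 0\right) + 4\right)^{2} = 440 \left(\left(\left(2 + 3\right) + 0\right) + 4\right)^{2} = 440 \left(\left(5 + 0\right) + 4\right)^{2} = 440 \left(5 + 4\right)^{2} = 440 \cdot 9^{2} = 440 \cdot 81 = 35640$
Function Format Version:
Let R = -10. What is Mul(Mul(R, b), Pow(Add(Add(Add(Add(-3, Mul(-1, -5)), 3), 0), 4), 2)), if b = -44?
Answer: 35640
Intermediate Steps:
Mul(Mul(R, b), Pow(Add(Add(Add(Add(-3, Mul(-1, -5)), 3), 0), 4), 2)) = Mul(Mul(-10, -44), Pow(Add(Add(Add(Add(-3, Mul(-1, -5)), 3), 0), 4), 2)) = Mul(440, Pow(Add(Add(Add(Add(-3, 5), 3), 0), 4), 2)) = Mul(440, Pow(Add(Add(Add(2, 3), 0), 4), 2)) = Mul(440, Pow(Add(Add(5, 0), 4), 2)) = Mul(440, Pow(Add(5, 4), 2)) = Mul(440, Pow(9, 2)) = Mul(440, 81) = 35640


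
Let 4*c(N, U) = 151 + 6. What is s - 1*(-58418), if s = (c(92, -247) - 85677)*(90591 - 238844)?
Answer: 50784447075/4 ≈ 1.2696e+10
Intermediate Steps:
c(N, U) = 157/4 (c(N, U) = (151 + 6)/4 = (¼)*157 = 157/4)
s = 50784213403/4 (s = (157/4 - 85677)*(90591 - 238844) = -342551/4*(-148253) = 50784213403/4 ≈ 1.2696e+10)
s - 1*(-58418) = 50784213403/4 - 1*(-58418) = 50784213403/4 + 58418 = 50784447075/4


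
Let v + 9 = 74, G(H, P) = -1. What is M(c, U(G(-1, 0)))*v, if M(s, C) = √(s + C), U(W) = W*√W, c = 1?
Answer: 65*√(1 - I) ≈ 71.414 - 29.581*I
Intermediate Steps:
U(W) = W^(3/2)
M(s, C) = √(C + s)
v = 65 (v = -9 + 74 = 65)
M(c, U(G(-1, 0)))*v = √((-1)^(3/2) + 1)*65 = √(-I + 1)*65 = √(1 - I)*65 = 65*√(1 - I)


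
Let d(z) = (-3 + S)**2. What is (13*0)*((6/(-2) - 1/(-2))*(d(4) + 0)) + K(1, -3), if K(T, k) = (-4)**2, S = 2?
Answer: 16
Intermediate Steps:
K(T, k) = 16
d(z) = 1 (d(z) = (-3 + 2)**2 = (-1)**2 = 1)
(13*0)*((6/(-2) - 1/(-2))*(d(4) + 0)) + K(1, -3) = (13*0)*((6/(-2) - 1/(-2))*(1 + 0)) + 16 = 0*((6*(-1/2) - 1*(-1/2))*1) + 16 = 0*((-3 + 1/2)*1) + 16 = 0*(-5/2*1) + 16 = 0*(-5/2) + 16 = 0 + 16 = 16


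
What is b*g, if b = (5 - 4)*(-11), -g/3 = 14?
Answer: 462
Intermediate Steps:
g = -42 (g = -3*14 = -42)
b = -11 (b = 1*(-11) = -11)
b*g = -11*(-42) = 462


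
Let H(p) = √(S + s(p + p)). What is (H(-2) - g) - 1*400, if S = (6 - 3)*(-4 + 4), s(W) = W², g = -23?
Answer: -373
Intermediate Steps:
S = 0 (S = 3*0 = 0)
H(p) = 2*√(p²) (H(p) = √(0 + (p + p)²) = √(0 + (2*p)²) = √(0 + 4*p²) = √(4*p²) = 2*√(p²))
(H(-2) - g) - 1*400 = (2*√((-2)²) - 1*(-23)) - 1*400 = (2*√4 + 23) - 400 = (2*2 + 23) - 400 = (4 + 23) - 400 = 27 - 400 = -373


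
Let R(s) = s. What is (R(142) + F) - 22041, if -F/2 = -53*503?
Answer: 31419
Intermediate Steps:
F = 53318 (F = -(-106)*503 = -2*(-26659) = 53318)
(R(142) + F) - 22041 = (142 + 53318) - 22041 = 53460 - 22041 = 31419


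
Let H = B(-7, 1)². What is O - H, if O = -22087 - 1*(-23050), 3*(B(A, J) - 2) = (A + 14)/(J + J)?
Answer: 34307/36 ≈ 952.97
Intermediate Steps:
B(A, J) = 2 + (14 + A)/(6*J) (B(A, J) = 2 + ((A + 14)/(J + J))/3 = 2 + ((14 + A)/((2*J)))/3 = 2 + ((14 + A)*(1/(2*J)))/3 = 2 + ((14 + A)/(2*J))/3 = 2 + (14 + A)/(6*J))
O = 963 (O = -22087 + 23050 = 963)
H = 361/36 (H = ((⅙)*(14 - 7 + 12*1)/1)² = ((⅙)*1*(14 - 7 + 12))² = ((⅙)*1*19)² = (19/6)² = 361/36 ≈ 10.028)
O - H = 963 - 1*361/36 = 963 - 361/36 = 34307/36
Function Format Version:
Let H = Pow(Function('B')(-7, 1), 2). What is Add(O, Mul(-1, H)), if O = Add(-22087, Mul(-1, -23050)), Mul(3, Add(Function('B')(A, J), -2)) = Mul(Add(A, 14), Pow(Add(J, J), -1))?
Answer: Rational(34307, 36) ≈ 952.97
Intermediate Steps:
Function('B')(A, J) = Add(2, Mul(Rational(1, 6), Pow(J, -1), Add(14, A))) (Function('B')(A, J) = Add(2, Mul(Rational(1, 3), Mul(Add(A, 14), Pow(Add(J, J), -1)))) = Add(2, Mul(Rational(1, 3), Mul(Add(14, A), Pow(Mul(2, J), -1)))) = Add(2, Mul(Rational(1, 3), Mul(Add(14, A), Mul(Rational(1, 2), Pow(J, -1))))) = Add(2, Mul(Rational(1, 3), Mul(Rational(1, 2), Pow(J, -1), Add(14, A)))) = Add(2, Mul(Rational(1, 6), Pow(J, -1), Add(14, A))))
O = 963 (O = Add(-22087, 23050) = 963)
H = Rational(361, 36) (H = Pow(Mul(Rational(1, 6), Pow(1, -1), Add(14, -7, Mul(12, 1))), 2) = Pow(Mul(Rational(1, 6), 1, Add(14, -7, 12)), 2) = Pow(Mul(Rational(1, 6), 1, 19), 2) = Pow(Rational(19, 6), 2) = Rational(361, 36) ≈ 10.028)
Add(O, Mul(-1, H)) = Add(963, Mul(-1, Rational(361, 36))) = Add(963, Rational(-361, 36)) = Rational(34307, 36)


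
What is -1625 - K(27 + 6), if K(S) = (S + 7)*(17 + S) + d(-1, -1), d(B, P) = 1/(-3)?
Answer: -10874/3 ≈ -3624.7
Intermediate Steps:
d(B, P) = -⅓
K(S) = -⅓ + (7 + S)*(17 + S) (K(S) = (S + 7)*(17 + S) - ⅓ = (7 + S)*(17 + S) - ⅓ = -⅓ + (7 + S)*(17 + S))
-1625 - K(27 + 6) = -1625 - (356/3 + (27 + 6)² + 24*(27 + 6)) = -1625 - (356/3 + 33² + 24*33) = -1625 - (356/3 + 1089 + 792) = -1625 - 1*5999/3 = -1625 - 5999/3 = -10874/3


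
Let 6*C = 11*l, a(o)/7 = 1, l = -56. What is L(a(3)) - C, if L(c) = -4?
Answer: 296/3 ≈ 98.667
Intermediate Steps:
a(o) = 7 (a(o) = 7*1 = 7)
C = -308/3 (C = (11*(-56))/6 = (⅙)*(-616) = -308/3 ≈ -102.67)
L(a(3)) - C = -4 - 1*(-308/3) = -4 + 308/3 = 296/3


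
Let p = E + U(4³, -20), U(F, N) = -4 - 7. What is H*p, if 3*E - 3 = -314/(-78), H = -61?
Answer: 61793/117 ≈ 528.15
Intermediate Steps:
U(F, N) = -11
E = 274/117 (E = 1 + (-314/(-78))/3 = 1 + (-314*(-1/78))/3 = 1 + (⅓)*(157/39) = 1 + 157/117 = 274/117 ≈ 2.3419)
p = -1013/117 (p = 274/117 - 11 = -1013/117 ≈ -8.6581)
H*p = -61*(-1013/117) = 61793/117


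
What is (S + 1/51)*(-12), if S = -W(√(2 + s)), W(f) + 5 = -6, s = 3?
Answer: -2248/17 ≈ -132.24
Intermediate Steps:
W(f) = -11 (W(f) = -5 - 6 = -11)
S = 11 (S = -1*(-11) = 11)
(S + 1/51)*(-12) = (11 + 1/51)*(-12) = (562/51)*(-12) = -2248/17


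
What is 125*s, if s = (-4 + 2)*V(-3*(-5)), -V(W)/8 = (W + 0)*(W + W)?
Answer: 900000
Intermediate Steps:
V(W) = -16*W² (V(W) = -8*(W + 0)*(W + W) = -8*W*2*W = -16*W²)
s = 7200 (s = (-4 + 2)*(-16*(-3*(-5))²) = -(-32)*15² = -(-32)*225 = -2*(-3600) = 7200)
125*s = 125*7200 = 900000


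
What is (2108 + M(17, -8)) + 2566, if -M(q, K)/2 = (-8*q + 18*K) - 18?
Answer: 5270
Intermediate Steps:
M(q, K) = 36 - 36*K + 16*q (M(q, K) = -2*((-8*q + 18*K) - 18) = -2*(-18 - 8*q + 18*K) = 36 - 36*K + 16*q)
(2108 + M(17, -8)) + 2566 = (2108 + (36 - 36*(-8) + 16*17)) + 2566 = (2108 + (36 + 288 + 272)) + 2566 = (2108 + 596) + 2566 = 2704 + 2566 = 5270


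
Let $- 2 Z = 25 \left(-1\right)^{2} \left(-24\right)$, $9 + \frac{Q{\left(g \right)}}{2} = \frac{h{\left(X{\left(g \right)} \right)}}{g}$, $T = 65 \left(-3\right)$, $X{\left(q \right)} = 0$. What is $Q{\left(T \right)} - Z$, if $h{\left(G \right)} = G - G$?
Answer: $-318$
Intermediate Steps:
$h{\left(G \right)} = 0$
$T = -195$
$Q{\left(g \right)} = -18$ ($Q{\left(g \right)} = -18 + 2 \frac{0}{g} = -18 + 2 \cdot 0 = -18 + 0 = -18$)
$Z = 300$ ($Z = - \frac{25 \left(-1\right)^{2} \left(-24\right)}{2} = - \frac{25 \cdot 1 \left(-24\right)}{2} = - \frac{25 \left(-24\right)}{2} = \left(- \frac{1}{2}\right) \left(-600\right) = 300$)
$Q{\left(T \right)} - Z = -18 - 300 = -318$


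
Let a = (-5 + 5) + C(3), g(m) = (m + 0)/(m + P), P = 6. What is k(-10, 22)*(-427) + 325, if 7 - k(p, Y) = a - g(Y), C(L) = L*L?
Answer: 1687/2 ≈ 843.50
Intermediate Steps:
C(L) = L²
g(m) = m/(6 + m) (g(m) = (m + 0)/(m + 6) = m/(6 + m))
a = 9 (a = (-5 + 5) + 3² = 0 + 9 = 9)
k(p, Y) = -2 + Y/(6 + Y) (k(p, Y) = 7 - (9 - Y/(6 + Y)) = 7 + (-9 + Y/(6 + Y)) = -2 + Y/(6 + Y))
k(-10, 22)*(-427) + 325 = ((-12 - 1*22)/(6 + 22))*(-427) + 325 = ((-12 - 22)/28)*(-427) + 325 = ((1/28)*(-34))*(-427) + 325 = -17/14*(-427) + 325 = 1037/2 + 325 = 1687/2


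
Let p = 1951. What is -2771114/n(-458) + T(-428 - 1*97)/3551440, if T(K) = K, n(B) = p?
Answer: -1968289225687/1385771888 ≈ -1420.4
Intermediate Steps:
n(B) = 1951
-2771114/n(-458) + T(-428 - 1*97)/3551440 = -2771114/1951 + (-428 - 1*97)/3551440 = -2771114*1/1951 + (-428 - 97)*(1/3551440) = -2771114/1951 - 525*1/3551440 = -2771114/1951 - 105/710288 = -1968289225687/1385771888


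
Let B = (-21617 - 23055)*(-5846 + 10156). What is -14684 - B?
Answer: 192521636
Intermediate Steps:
B = -192536320 (B = -44672*4310 = -192536320)
-14684 - B = -14684 - 1*(-192536320) = -14684 + 192536320 = 192521636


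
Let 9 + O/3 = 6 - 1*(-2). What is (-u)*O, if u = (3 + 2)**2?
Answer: 75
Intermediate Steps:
u = 25 (u = 5**2 = 25)
O = -3 (O = -27 + 3*(6 - 1*(-2)) = -27 + 3*(6 + 2) = -27 + 3*8 = -27 + 24 = -3)
(-u)*O = -1*25*(-3) = -25*(-3) = 75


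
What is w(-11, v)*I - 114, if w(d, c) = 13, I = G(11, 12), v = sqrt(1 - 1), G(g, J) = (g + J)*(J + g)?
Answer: 6763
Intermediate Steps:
G(g, J) = (J + g)**2 (G(g, J) = (J + g)*(J + g) = (J + g)**2)
v = 0 (v = sqrt(0) = 0)
I = 529 (I = (12 + 11)**2 = 23**2 = 529)
w(-11, v)*I - 114 = 13*529 - 114 = 6877 - 114 = 6763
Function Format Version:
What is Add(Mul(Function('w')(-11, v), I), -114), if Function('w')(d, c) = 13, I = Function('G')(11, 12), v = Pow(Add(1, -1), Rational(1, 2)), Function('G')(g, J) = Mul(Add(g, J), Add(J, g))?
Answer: 6763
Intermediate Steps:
Function('G')(g, J) = Pow(Add(J, g), 2) (Function('G')(g, J) = Mul(Add(J, g), Add(J, g)) = Pow(Add(J, g), 2))
v = 0 (v = Pow(0, Rational(1, 2)) = 0)
I = 529 (I = Pow(Add(12, 11), 2) = Pow(23, 2) = 529)
Add(Mul(Function('w')(-11, v), I), -114) = Add(Mul(13, 529), -114) = Add(6877, -114) = 6763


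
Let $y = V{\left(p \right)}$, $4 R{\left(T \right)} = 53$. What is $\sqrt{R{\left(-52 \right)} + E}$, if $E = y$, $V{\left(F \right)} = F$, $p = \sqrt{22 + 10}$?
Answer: $\frac{\sqrt{53 + 16 \sqrt{2}}}{2} \approx 4.3482$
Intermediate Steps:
$p = 4 \sqrt{2}$ ($p = \sqrt{32} = 4 \sqrt{2} \approx 5.6569$)
$R{\left(T \right)} = \frac{53}{4}$ ($R{\left(T \right)} = \frac{1}{4} \cdot 53 = \frac{53}{4}$)
$y = 4 \sqrt{2} \approx 5.6569$
$E = 4 \sqrt{2} \approx 5.6569$
$\sqrt{R{\left(-52 \right)} + E} = \sqrt{\frac{53}{4} + 4 \sqrt{2}}$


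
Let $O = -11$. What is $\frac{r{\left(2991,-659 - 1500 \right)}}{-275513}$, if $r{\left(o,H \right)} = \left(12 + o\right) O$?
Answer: $\frac{4719}{39359} \approx 0.1199$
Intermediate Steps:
$r{\left(o,H \right)} = -132 - 11 o$ ($r{\left(o,H \right)} = \left(12 + o\right) \left(-11\right) = -132 - 11 o$)
$\frac{r{\left(2991,-659 - 1500 \right)}}{-275513} = \frac{-132 - 32901}{-275513} = \left(-132 - 32901\right) \left(- \frac{1}{275513}\right) = \left(-33033\right) \left(- \frac{1}{275513}\right) = \frac{4719}{39359}$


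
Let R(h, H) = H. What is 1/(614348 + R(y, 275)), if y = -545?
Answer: 1/614623 ≈ 1.6270e-6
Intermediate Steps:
1/(614348 + R(y, 275)) = 1/(614348 + 275) = 1/614623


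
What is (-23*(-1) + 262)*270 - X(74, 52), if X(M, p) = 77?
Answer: 76873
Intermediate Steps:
(-23*(-1) + 262)*270 - X(74, 52) = (-23*(-1) + 262)*270 - 1*77 = (23 + 262)*270 - 77 = 285*270 - 77 = 76950 - 77 = 76873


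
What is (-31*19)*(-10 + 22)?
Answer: -7068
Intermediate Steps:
(-31*19)*(-10 + 22) = -589*12 = -7068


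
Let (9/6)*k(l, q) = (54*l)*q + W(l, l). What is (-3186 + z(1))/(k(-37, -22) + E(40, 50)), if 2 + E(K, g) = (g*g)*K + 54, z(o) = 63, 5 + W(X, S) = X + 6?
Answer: -3123/129332 ≈ -0.024147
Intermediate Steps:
W(X, S) = 1 + X (W(X, S) = -5 + (X + 6) = -5 + (6 + X) = 1 + X)
k(l, q) = 2/3 + 2*l/3 + 36*l*q (k(l, q) = 2*((54*l)*q + (1 + l))/3 = 2*(54*l*q + (1 + l))/3 = 2*(1 + l + 54*l*q)/3 = 2/3 + 2*l/3 + 36*l*q)
E(K, g) = 52 + K*g**2 (E(K, g) = -2 + ((g*g)*K + 54) = -2 + (g**2*K + 54) = -2 + (K*g**2 + 54) = -2 + (54 + K*g**2) = 52 + K*g**2)
(-3186 + z(1))/(k(-37, -22) + E(40, 50)) = (-3186 + 63)/((2/3 + (2/3)*(-37) + 36*(-37)*(-22)) + (52 + 40*50**2)) = -3123/((2/3 - 74/3 + 29304) + (52 + 40*2500)) = -3123/(29280 + (52 + 100000)) = -3123/(29280 + 100052) = -3123/129332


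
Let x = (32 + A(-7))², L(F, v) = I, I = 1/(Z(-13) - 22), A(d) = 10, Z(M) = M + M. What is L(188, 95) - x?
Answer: -84673/48 ≈ -1764.0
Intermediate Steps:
Z(M) = 2*M
I = -1/48 (I = 1/(2*(-13) - 22) = 1/(-26 - 22) = 1/(-48) = -1/48 ≈ -0.020833)
L(F, v) = -1/48
x = 1764 (x = (32 + 10)² = 42² = 1764)
L(188, 95) - x = -1/48 - 1*1764 = -1/48 - 1764 = -84673/48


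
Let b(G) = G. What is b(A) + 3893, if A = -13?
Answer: 3880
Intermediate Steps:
b(A) + 3893 = -13 + 3893 = 3880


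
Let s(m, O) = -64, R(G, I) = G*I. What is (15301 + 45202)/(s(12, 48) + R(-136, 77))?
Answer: -60503/10536 ≈ -5.7425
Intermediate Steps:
(15301 + 45202)/(s(12, 48) + R(-136, 77)) = (15301 + 45202)/(-64 - 136*77) = 60503/(-64 - 10472) = 60503/(-10536) = 60503*(-1/10536) = -60503/10536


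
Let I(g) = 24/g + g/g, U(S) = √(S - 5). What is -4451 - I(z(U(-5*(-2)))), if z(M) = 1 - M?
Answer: -4446 + 6*√5 ≈ -4432.6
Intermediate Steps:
U(S) = √(-5 + S)
I(g) = 1 + 24/g (I(g) = 24/g + 1 = 1 + 24/g)
-4451 - I(z(U(-5*(-2)))) = -4451 - (24 + (1 - √(-5 - 5*(-2))))/(1 - √(-5 - 5*(-2))) = -4451 - (24 + (1 - √(-5 + 10)))/(1 - √(-5 + 10)) = -4451 - (24 + (1 - √5))/(1 - √5) = -4451 - (25 - √5)/(1 - √5)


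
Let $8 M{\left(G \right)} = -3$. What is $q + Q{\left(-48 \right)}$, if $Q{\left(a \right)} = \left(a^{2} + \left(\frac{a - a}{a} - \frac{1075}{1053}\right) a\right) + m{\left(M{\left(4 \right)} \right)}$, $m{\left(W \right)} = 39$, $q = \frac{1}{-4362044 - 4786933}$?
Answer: $\frac{94832309210}{39645567} \approx 2392.0$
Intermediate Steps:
$M{\left(G \right)} = - \frac{3}{8}$ ($M{\left(G \right)} = \frac{1}{8} \left(-3\right) = - \frac{3}{8}$)
$q = - \frac{1}{9148977}$ ($q = \frac{1}{-9148977} = - \frac{1}{9148977} \approx -1.093 \cdot 10^{-7}$)
$Q{\left(a \right)} = 39 + a^{2} - \frac{1075 a}{1053}$ ($Q{\left(a \right)} = \left(a^{2} + \left(\frac{a - a}{a} - \frac{1075}{1053}\right) a\right) + 39 = \left(a^{2} + \left(\frac{0}{a} - \frac{1075}{1053}\right) a\right) + 39 = \left(a^{2} + \left(0 - \frac{1075}{1053}\right) a\right) + 39 = \left(a^{2} - \frac{1075 a}{1053}\right) + 39 = 39 + a^{2} - \frac{1075 a}{1053}$)
$q + Q{\left(-48 \right)} = - \frac{1}{9148977} + \left(39 + \left(-48\right)^{2} - - \frac{17200}{351}\right) = - \frac{1}{9148977} + \left(39 + 2304 + \frac{17200}{351}\right) = - \frac{1}{9148977} + \frac{839593}{351} = \frac{94832309210}{39645567}$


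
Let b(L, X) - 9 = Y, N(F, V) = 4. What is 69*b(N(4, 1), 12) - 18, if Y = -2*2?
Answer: 327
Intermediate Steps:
Y = -4
b(L, X) = 5 (b(L, X) = 9 - 4 = 5)
69*b(N(4, 1), 12) - 18 = 69*5 - 18 = 345 - 18 = 327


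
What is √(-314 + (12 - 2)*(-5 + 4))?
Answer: 18*I ≈ 18.0*I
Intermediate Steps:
√(-314 + (12 - 2)*(-5 + 4)) = √(-314 + 10*(-1)) = √(-314 - 10) = √(-324) = 18*I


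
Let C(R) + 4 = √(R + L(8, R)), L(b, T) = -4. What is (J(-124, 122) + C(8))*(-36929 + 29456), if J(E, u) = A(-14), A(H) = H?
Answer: 119568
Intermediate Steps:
J(E, u) = -14
C(R) = -4 + √(-4 + R) (C(R) = -4 + √(R - 4) = -4 + √(-4 + R))
(J(-124, 122) + C(8))*(-36929 + 29456) = (-14 + (-4 + √(-4 + 8)))*(-36929 + 29456) = (-14 + (-4 + √4))*(-7473) = (-14 + (-4 + 2))*(-7473) = (-14 - 2)*(-7473) = -16*(-7473) = 119568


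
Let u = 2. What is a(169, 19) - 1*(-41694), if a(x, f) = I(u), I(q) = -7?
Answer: 41687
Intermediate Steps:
a(x, f) = -7
a(169, 19) - 1*(-41694) = -7 - 1*(-41694) = -7 + 41694 = 41687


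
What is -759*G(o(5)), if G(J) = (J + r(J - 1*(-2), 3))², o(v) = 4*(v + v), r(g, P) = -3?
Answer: -1039071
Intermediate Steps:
o(v) = 8*v (o(v) = 4*(2*v) = 8*v)
G(J) = (-3 + J)² (G(J) = (J - 3)² = (-3 + J)²)
-759*G(o(5)) = -759*(-3 + 8*5)² = -759*(-3 + 40)² = -759*37² = -759*1369 = -1039071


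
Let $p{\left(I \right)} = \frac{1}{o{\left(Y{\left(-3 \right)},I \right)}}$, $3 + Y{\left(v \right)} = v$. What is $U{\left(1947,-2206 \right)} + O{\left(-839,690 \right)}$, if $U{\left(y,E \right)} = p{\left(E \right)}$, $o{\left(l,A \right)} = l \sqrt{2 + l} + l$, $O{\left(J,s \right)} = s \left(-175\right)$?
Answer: $- \frac{3622501}{30} + \frac{i}{15} \approx -1.2075 \cdot 10^{5} + 0.066667 i$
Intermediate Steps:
$O{\left(J,s \right)} = - 175 s$
$Y{\left(v \right)} = -3 + v$
$o{\left(l,A \right)} = l + l \sqrt{2 + l}$
$p{\left(I \right)} = \frac{-6 + 12 i}{180}$ ($p{\left(I \right)} = \frac{1}{\left(-3 - 3\right) \left(1 + \sqrt{2 - 6}\right)} = \frac{1}{\left(-6\right) \left(1 + \sqrt{2 - 6}\right)} = \frac{1}{\left(-6\right) \left(1 + \sqrt{-4}\right)} = \frac{1}{\left(-6\right) \left(1 + 2 i\right)} = \frac{1}{-6 - 12 i} = \frac{-6 + 12 i}{180}$)
$U{\left(y,E \right)} = - \frac{1}{30} + \frac{i}{15}$
$U{\left(1947,-2206 \right)} + O{\left(-839,690 \right)} = \left(- \frac{1}{30} + \frac{i}{15}\right) - 120750 = - \frac{3622501}{30} + \frac{i}{15}$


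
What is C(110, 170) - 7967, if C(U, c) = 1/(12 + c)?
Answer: -1449993/182 ≈ -7967.0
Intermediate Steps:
C(110, 170) - 7967 = 1/(12 + 170) - 7967 = 1/182 - 7967 = -1449993/182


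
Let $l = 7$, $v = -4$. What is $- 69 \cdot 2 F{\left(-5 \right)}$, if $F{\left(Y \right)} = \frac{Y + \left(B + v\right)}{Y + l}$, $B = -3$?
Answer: $828$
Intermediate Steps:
$F{\left(Y \right)} = \frac{-7 + Y}{7 + Y}$ ($F{\left(Y \right)} = \frac{Y - 7}{Y + 7} = \frac{Y - 7}{7 + Y} = \frac{-7 + Y}{7 + Y}$)
$- 69 \cdot 2 F{\left(-5 \right)} = - 69 \cdot 2 \frac{-7 - 5}{7 - 5} = - 69 \cdot 2 \cdot \frac{1}{2} \left(-12\right) = - 69 \cdot 2 \left(-6\right) = \left(-69\right) \left(-12\right) = 828$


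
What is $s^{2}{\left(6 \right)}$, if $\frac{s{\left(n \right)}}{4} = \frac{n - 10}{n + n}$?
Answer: $\frac{16}{9} \approx 1.7778$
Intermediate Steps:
$s{\left(n \right)} = \frac{2 \left(-10 + n\right)}{n}$ ($s{\left(n \right)} = 4 \frac{n - 10}{n + n} = 4 \frac{-10 + n}{2 n} = \frac{2 \left(-10 + n\right)}{n}$)
$s^{2}{\left(6 \right)} = \left(2 - \frac{20}{6}\right)^{2} = \left(2 - \frac{10}{3}\right)^{2} = \left(- \frac{4}{3}\right)^{2} = \frac{16}{9}$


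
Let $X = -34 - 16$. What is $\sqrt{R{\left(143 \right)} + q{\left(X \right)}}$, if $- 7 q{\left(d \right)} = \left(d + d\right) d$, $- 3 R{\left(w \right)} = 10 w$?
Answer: $\frac{i \sqrt{525210}}{21} \approx 34.51 i$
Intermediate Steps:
$R{\left(w \right)} = - \frac{10 w}{3}$
$X = -50$ ($X = -34 - 16 = -50$)
$q{\left(d \right)} = - \frac{2 d^{2}}{7}$ ($q{\left(d \right)} = - \frac{\left(d + d\right) d}{7} = - \frac{2 d d}{7} = - \frac{2 d^{2}}{7}$)
$\sqrt{R{\left(143 \right)} + q{\left(X \right)}} = \sqrt{\left(- \frac{10}{3}\right) 143 - \frac{2 \left(-50\right)^{2}}{7}} = \sqrt{- \frac{1430}{3} - \frac{5000}{7}} = \sqrt{- \frac{25010}{21}} = \frac{i \sqrt{525210}}{21}$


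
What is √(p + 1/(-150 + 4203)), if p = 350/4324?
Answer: √6234027896082/8762586 ≈ 0.28494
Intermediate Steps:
p = 175/2162 (p = 350*(1/4324) = 175/2162 ≈ 0.080944)
√(p + 1/(-150 + 4203)) = √(175/2162 + 1/(-150 + 4203)) = √(175/2162 + 1/4053) = √(711437/8762586) = √6234027896082/8762586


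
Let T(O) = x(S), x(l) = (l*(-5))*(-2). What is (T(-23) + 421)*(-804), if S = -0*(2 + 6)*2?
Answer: -338484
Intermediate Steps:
S = 0 (S = -0*8*2 = -3*0*2 = 0*2 = 0)
x(l) = 10*l (x(l) = -5*l*(-2) = 10*l)
T(O) = 0 (T(O) = 10*0 = 0)
(T(-23) + 421)*(-804) = (0 + 421)*(-804) = 421*(-804) = -338484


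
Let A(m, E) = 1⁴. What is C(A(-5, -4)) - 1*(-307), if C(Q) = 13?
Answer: 320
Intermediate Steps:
A(m, E) = 1
C(A(-5, -4)) - 1*(-307) = 13 - 1*(-307) = 13 + 307 = 320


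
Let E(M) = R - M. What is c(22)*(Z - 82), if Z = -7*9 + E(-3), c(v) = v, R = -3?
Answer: -3190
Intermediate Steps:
E(M) = -3 - M
Z = -63 (Z = -7*9 + (-3 - 1*(-3)) = -63 + (-3 + 3) = -63 + 0 = -63)
c(22)*(Z - 82) = 22*(-63 - 82) = 22*(-145) = -3190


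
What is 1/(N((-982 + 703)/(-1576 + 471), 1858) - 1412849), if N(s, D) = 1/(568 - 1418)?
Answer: -850/1200921651 ≈ -7.0779e-7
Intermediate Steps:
N(s, D) = -1/850 (N(s, D) = 1/(-850) = -1/850)
1/(N((-982 + 703)/(-1576 + 471), 1858) - 1412849) = 1/(-1/850 - 1412849) = 1/(-1200921651/850) = -850/1200921651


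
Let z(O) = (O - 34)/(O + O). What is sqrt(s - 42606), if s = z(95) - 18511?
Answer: 3*I*sqrt(245145790)/190 ≈ 247.22*I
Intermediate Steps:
z(O) = (-34 + O)/(2*O) (z(O) = (-34 + O)/((2*O)) = (-34 + O)*(1/(2*O)) = (-34 + O)/(2*O))
s = -3517029/190 (s = (1/2)*(-34 + 95)/95 - 18511 = (1/2)*(1/95)*61 - 18511 = 61/190 - 18511 = -3517029/190 ≈ -18511.)
sqrt(s - 42606) = sqrt(-3517029/190 - 42606) = sqrt(-11612169/190) = 3*I*sqrt(245145790)/190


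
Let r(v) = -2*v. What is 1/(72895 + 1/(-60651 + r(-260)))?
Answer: 60131/4383249244 ≈ 1.3718e-5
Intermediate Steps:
1/(72895 + 1/(-60651 + r(-260))) = 1/(72895 + 1/(-60651 - 2*(-260))) = 1/(72895 + 1/(-60651 + 520)) = 1/(72895 + 1/(-60131)) = 1/(72895 - 1/60131) = 1/(4383249244/60131) = 60131/4383249244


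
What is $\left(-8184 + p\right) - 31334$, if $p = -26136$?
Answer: $-65654$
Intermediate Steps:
$\left(-8184 + p\right) - 31334 = \left(-8184 - 26136\right) - 31334 = -34320 - 31334 = -65654$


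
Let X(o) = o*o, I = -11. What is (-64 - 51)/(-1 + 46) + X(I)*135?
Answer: 146992/9 ≈ 16332.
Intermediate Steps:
X(o) = o²
(-64 - 51)/(-1 + 46) + X(I)*135 = (-64 - 51)/(-1 + 46) + (-11)²*135 = -115/45 + 121*135 = -115*1/45 + 16335 = -23/9 + 16335 = 146992/9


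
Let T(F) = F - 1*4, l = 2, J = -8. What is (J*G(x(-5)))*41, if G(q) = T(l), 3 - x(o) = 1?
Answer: 656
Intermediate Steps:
x(o) = 2 (x(o) = 3 - 1*1 = 3 - 1 = 2)
T(F) = -4 + F (T(F) = F - 4 = -4 + F)
G(q) = -2 (G(q) = -4 + 2 = -2)
(J*G(x(-5)))*41 = -8*(-2)*41 = 16*41 = 656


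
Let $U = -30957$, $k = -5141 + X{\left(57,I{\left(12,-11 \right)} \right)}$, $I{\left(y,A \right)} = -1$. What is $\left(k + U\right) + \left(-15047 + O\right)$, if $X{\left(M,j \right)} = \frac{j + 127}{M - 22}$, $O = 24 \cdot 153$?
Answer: $- \frac{237347}{5} \approx -47469.0$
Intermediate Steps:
$O = 3672$
$X{\left(M,j \right)} = \frac{127 + j}{-22 + M}$
$k = - \frac{25687}{5}$ ($k = -5141 + \frac{127 - 1}{-22 + 57} = -5141 + \frac{1}{35} \cdot 126 = -5141 + \frac{18}{5} = - \frac{25687}{5} \approx -5137.4$)
$\left(k + U\right) + \left(-15047 + O\right) = \left(- \frac{25687}{5} - 30957\right) + \left(-15047 + 3672\right) = - \frac{180472}{5} - 11375 = - \frac{237347}{5}$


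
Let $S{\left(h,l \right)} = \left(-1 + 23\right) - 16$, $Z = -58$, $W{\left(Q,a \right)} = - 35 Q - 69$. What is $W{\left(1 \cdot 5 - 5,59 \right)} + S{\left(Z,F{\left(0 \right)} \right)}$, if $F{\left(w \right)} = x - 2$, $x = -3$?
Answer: $-63$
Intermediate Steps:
$F{\left(w \right)} = -5$ ($F{\left(w \right)} = -3 - 2 = -5$)
$W{\left(Q,a \right)} = -69 - 35 Q$
$S{\left(h,l \right)} = 6$ ($S{\left(h,l \right)} = 22 - 16 = 6$)
$W{\left(1 \cdot 5 - 5,59 \right)} + S{\left(Z,F{\left(0 \right)} \right)} = \left(-69 - 35 \left(1 \cdot 5 - 5\right)\right) + 6 = \left(-69 - 35 \left(5 - 5\right)\right) + 6 = \left(-69 - 0\right) + 6 = \left(-69 + 0\right) + 6 = -69 + 6 = -63$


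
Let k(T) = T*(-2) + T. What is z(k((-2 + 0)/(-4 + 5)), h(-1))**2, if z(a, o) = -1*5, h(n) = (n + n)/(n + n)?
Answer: 25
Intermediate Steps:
k(T) = -T (k(T) = -2*T + T = -T)
h(n) = 1 (h(n) = (2*n)/((2*n)) = (2*n)*(1/(2*n)) = 1)
z(a, o) = -5
z(k((-2 + 0)/(-4 + 5)), h(-1))**2 = (-5)**2 = 25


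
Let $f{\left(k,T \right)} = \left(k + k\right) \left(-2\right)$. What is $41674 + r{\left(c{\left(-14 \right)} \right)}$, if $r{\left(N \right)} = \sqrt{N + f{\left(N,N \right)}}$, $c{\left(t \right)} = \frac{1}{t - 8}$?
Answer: $41674 + \frac{\sqrt{66}}{22} \approx 41674.0$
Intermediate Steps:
$c{\left(t \right)} = \frac{1}{-8 + t}$
$f{\left(k,T \right)} = - 4 k$ ($f{\left(k,T \right)} = 2 k \left(-2\right) = - 4 k$)
$r{\left(N \right)} = \sqrt{3} \sqrt{- N}$ ($r{\left(N \right)} = \sqrt{N - 4 N} = \sqrt{- 3 N} = \sqrt{3} \sqrt{- N}$)
$41674 + r{\left(c{\left(-14 \right)} \right)} = 41674 + \sqrt{3} \sqrt{- \frac{1}{-8 - 14}} = 41674 + \sqrt{3} \sqrt{- \frac{1}{-22}} = 41674 + \sqrt{3} \sqrt{\left(-1\right) \left(- \frac{1}{22}\right)} = 41674 + \frac{\sqrt{3}}{\sqrt{22}} = 41674 + \sqrt{3} \frac{\sqrt{22}}{22} = 41674 + \frac{\sqrt{66}}{22}$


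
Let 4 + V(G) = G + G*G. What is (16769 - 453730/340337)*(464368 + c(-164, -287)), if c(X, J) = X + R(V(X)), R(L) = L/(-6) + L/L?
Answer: 2623637652443391/340337 ≈ 7.7089e+9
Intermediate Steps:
V(G) = -4 + G + G**2 (V(G) = -4 + (G + G*G) = -4 + (G + G**2) = -4 + G + G**2)
R(L) = 1 - L/6 (R(L) = L*(-1/6) + 1 = -L/6 + 1 = 1 - L/6)
c(X, J) = 5/3 - X**2/6 + 5*X/6 (c(X, J) = X + (1 - (-4 + X + X**2)/6) = X + (1 + (2/3 - X/6 - X**2/6)) = X + (5/3 - X/6 - X**2/6) = 5/3 - X**2/6 + 5*X/6)
(16769 - 453730/340337)*(464368 + c(-164, -287)) = (16769 - 453730/340337)*(464368 + (5/3 - 1/6*(-164)**2 + (5/6)*(-164))) = (16769 - 453730*1/340337)*(464368 + (5/3 - 1/6*26896 - 410/3)) = (16769 - 453730/340337)*(464368 + (5/3 - 13448/3 - 410/3)) = 5706657423*(464368 - 13853/3)/340337 = (5706657423/340337)*(1379251/3) = 2623637652443391/340337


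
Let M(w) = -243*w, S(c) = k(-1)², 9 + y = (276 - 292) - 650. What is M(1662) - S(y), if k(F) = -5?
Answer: -403891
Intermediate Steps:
y = -675 (y = -9 + ((276 - 292) - 650) = -9 + (-16 - 650) = -9 - 666 = -675)
S(c) = 25 (S(c) = (-5)² = 25)
M(1662) - S(y) = -243*1662 - 1*25 = -403866 - 25 = -403891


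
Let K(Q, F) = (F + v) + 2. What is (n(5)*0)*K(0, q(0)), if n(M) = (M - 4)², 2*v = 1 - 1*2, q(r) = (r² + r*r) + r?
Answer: 0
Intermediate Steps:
q(r) = r + 2*r² (q(r) = (r² + r²) + r = 2*r² + r = r + 2*r²)
v = -½ (v = (1 - 1*2)/2 = (1 - 2)/2 = (½)*(-1) = -½ ≈ -0.50000)
K(Q, F) = 3/2 + F (K(Q, F) = (F - ½) + 2 = (-½ + F) + 2 = 3/2 + F)
n(M) = (-4 + M)²
(n(5)*0)*K(0, q(0)) = ((-4 + 5)²*0)*(3/2 + 0*(1 + 2*0)) = (1²*0)*(3/2 + 0*(1 + 0)) = (1*0)*(3/2 + 0*1) = 0*(3/2 + 0) = 0*(3/2) = 0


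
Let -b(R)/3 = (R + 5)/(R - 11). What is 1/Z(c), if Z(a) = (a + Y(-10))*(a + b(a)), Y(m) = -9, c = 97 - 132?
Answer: 23/37400 ≈ 0.00061497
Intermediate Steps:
c = -35
b(R) = -3*(5 + R)/(-11 + R) (b(R) = -3*(R + 5)/(R - 11) = -3*(5 + R)/(-11 + R))
Z(a) = (-9 + a)*(a + 3*(-5 - a)/(-11 + a)) (Z(a) = (a - 9)*(a + 3*(-5 - a)/(-11 + a)) = (-9 + a)*(a + 3*(-5 - a)/(-11 + a)))
1/Z(c) = 1/((135 + (-35)³ - 23*(-35)² + 111*(-35))/(-11 - 35)) = 1/((135 - 42875 - 23*1225 - 3885)/(-46)) = 1/(-(135 - 42875 - 28175 - 3885)/46) = 1/(-1/46*(-74800)) = 1/(37400/23) = 23/37400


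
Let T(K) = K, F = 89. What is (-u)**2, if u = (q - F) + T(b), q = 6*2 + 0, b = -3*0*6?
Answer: 5929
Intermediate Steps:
b = 0 (b = 0*6 = 0)
q = 12 (q = 12 + 0 = 12)
u = -77 (u = (12 - 1*89) + 0 = (12 - 89) + 0 = -77 + 0 = -77)
(-u)**2 = (-1*(-77))**2 = 77**2 = 5929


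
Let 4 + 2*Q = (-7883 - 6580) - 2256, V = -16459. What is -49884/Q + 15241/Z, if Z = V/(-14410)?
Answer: 3674394333142/275243857 ≈ 13350.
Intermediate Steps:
Q = -16723/2 (Q = -2 + ((-7883 - 6580) - 2256)/2 = -2 + (-14463 - 2256)/2 = -2 + (1/2)*(-16719) = -2 - 16719/2 = -16723/2 ≈ -8361.5)
Z = 16459/14410 (Z = -16459/(-14410) = -16459*(-1/14410) = 16459/14410 ≈ 1.1422)
-49884/Q + 15241/Z = -49884/(-16723/2) + 15241/(16459/14410) = -49884*(-2/16723) + 15241*(14410/16459) = 99768/16723 + 219622810/16459 = 3674394333142/275243857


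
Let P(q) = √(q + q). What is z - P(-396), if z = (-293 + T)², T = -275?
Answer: 322624 - 6*I*√22 ≈ 3.2262e+5 - 28.142*I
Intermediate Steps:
P(q) = √2*√q (P(q) = √(2*q) = √2*√q)
z = 322624 (z = (-293 - 275)² = (-568)² = 322624)
z - P(-396) = 322624 - √2*√(-396) = 322624 - √2*6*I*√11 = 322624 - 6*I*√22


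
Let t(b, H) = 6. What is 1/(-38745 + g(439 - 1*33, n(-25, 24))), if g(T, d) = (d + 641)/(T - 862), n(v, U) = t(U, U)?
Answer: -456/17668367 ≈ -2.5809e-5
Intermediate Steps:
n(v, U) = 6
g(T, d) = (641 + d)/(-862 + T)
1/(-38745 + g(439 - 1*33, n(-25, 24))) = 1/(-38745 + (641 + 6)/(-862 + (439 - 1*33))) = 1/(-38745 + 647/(-862 + (439 - 33))) = 1/(-38745 + 647/(-862 + 406)) = 1/(-38745 + 647/(-456)) = 1/(-38745 - 1/456*647) = 1/(-38745 - 647/456) = 1/(-17668367/456) = -456/17668367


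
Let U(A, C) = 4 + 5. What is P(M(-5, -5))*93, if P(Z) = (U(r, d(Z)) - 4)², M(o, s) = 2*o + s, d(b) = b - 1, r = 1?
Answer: 2325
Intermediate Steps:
d(b) = -1 + b
U(A, C) = 9
M(o, s) = s + 2*o
P(Z) = 25 (P(Z) = (9 - 4)² = 5² = 25)
P(M(-5, -5))*93 = 25*93 = 2325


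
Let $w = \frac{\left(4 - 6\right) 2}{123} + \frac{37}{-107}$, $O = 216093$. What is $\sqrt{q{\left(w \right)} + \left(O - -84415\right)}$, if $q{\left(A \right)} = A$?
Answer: $\frac{\sqrt{52051502427249}}{13161} \approx 548.19$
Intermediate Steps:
$w = - \frac{4979}{13161}$ ($w = \left(-2\right) 2 \cdot \frac{1}{123} + 37 \left(- \frac{1}{107}\right) = \left(-4\right) \frac{1}{123} - \frac{37}{107} = - \frac{4}{123} - \frac{37}{107} = - \frac{4979}{13161} \approx -0.37831$)
$\sqrt{q{\left(w \right)} + \left(O - -84415\right)} = \sqrt{- \frac{4979}{13161} + \left(216093 - -84415\right)} = \sqrt{- \frac{4979}{13161} + \left(216093 + 84415\right)} = \sqrt{- \frac{4979}{13161} + 300508} = \sqrt{\frac{3954980809}{13161}} = \frac{\sqrt{52051502427249}}{13161}$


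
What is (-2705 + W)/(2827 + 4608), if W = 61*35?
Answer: -114/1487 ≈ -0.076664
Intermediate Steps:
W = 2135
(-2705 + W)/(2827 + 4608) = (-2705 + 2135)/(2827 + 4608) = -570/7435 = -570*1/7435 = -114/1487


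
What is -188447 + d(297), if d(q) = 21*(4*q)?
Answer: -163499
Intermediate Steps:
d(q) = 84*q
-188447 + d(297) = -188447 + 84*297 = -188447 + 24948 = -163499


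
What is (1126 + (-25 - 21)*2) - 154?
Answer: 880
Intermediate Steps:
(1126 + (-25 - 21)*2) - 154 = (1126 - 46*2) - 154 = (1126 - 92) - 154 = 1034 - 154 = 880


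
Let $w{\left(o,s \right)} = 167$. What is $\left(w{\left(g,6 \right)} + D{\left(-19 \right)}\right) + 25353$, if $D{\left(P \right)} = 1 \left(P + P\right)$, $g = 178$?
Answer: $25482$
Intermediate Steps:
$D{\left(P \right)} = 2 P$ ($D{\left(P \right)} = 1 \cdot 2 P = 2 P$)
$\left(w{\left(g,6 \right)} + D{\left(-19 \right)}\right) + 25353 = \left(167 + 2 \left(-19\right)\right) + 25353 = \left(167 - 38\right) + 25353 = 129 + 25353 = 25482$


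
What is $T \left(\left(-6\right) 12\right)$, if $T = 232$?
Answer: $-16704$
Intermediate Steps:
$T \left(\left(-6\right) 12\right) = 232 \left(\left(-6\right) 12\right) = 232 \left(-72\right) = -16704$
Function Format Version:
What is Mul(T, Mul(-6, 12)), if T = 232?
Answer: -16704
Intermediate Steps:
Mul(T, Mul(-6, 12)) = Mul(232, Mul(-6, 12)) = Mul(232, -72) = -16704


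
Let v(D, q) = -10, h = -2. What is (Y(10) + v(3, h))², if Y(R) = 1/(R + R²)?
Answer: 1207801/12100 ≈ 99.818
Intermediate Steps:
(Y(10) + v(3, h))² = (1/(10*(1 + 10)) - 10)² = ((⅒)/11 - 10)² = ((⅒)*(1/11) - 10)² = (1/110 - 10)² = (-1099/110)² = 1207801/12100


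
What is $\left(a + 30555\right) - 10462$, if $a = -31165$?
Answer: $-11072$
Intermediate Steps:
$\left(a + 30555\right) - 10462 = \left(-31165 + 30555\right) - 10462 = -610 - 10462 = -11072$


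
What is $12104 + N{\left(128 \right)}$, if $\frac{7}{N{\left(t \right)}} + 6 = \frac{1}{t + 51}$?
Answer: $\frac{12986339}{1073} \approx 12103.0$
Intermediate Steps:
$N{\left(t \right)} = \frac{7}{-6 + \frac{1}{51 + t}}$ ($N{\left(t \right)} = \frac{7}{-6 + \frac{1}{t + 51}} = \frac{7}{-6 + \frac{1}{51 + t}}$)
$12104 + N{\left(128 \right)} = 12104 + \frac{7 \left(-51 - 128\right)}{305 + 6 \cdot 128} = 12104 + \frac{7 \left(-51 - 128\right)}{305 + 768} = 12104 + 7 \cdot \frac{1}{1073} \left(-179\right) = 12104 - \frac{1253}{1073} = \frac{12986339}{1073}$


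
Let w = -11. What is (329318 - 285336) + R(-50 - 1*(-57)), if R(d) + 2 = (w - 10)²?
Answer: 44421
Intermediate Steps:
R(d) = 439 (R(d) = -2 + (-11 - 10)² = -2 + (-21)² = -2 + 441 = 439)
(329318 - 285336) + R(-50 - 1*(-57)) = (329318 - 285336) + 439 = 43982 + 439 = 44421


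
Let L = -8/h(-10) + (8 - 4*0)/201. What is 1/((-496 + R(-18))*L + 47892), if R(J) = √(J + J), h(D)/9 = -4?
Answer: 4341676581/207367315489192 - 142911*I/207367315489192 ≈ 2.0937e-5 - 6.8917e-10*I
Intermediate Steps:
h(D) = -36 (h(D) = 9*(-4) = -36)
R(J) = √2*√J (R(J) = √(2*J) = √2*√J)
L = 158/603 (L = -8/(-36) + (8 - 4*0)/201 = -8*(-1/36) + (8 + 0)*(1/201) = 2/9 + 8*(1/201) = 2/9 + 8/201 = 158/603 ≈ 0.26202)
1/((-496 + R(-18))*L + 47892) = 1/((-496 + √2*√(-18))*(158/603) + 47892) = 1/((-496 + √2*(3*I*√2))*(158/603) + 47892) = 1/((-496 + 6*I)*(158/603) + 47892) = 1/((-78368/603 + 316*I/201) + 47892) = 1/(28800508/603 + 316*I/201) = 363609*(28800508/603 - 316*I/201)/829469261956768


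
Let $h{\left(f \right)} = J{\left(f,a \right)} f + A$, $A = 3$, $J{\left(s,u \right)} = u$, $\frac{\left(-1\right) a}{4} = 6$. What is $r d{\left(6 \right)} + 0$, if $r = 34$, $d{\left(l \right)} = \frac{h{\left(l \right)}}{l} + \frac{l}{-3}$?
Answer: $-867$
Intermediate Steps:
$a = -24$ ($a = \left(-4\right) 6 = -24$)
$h{\left(f \right)} = 3 - 24 f$ ($h{\left(f \right)} = - 24 f + 3 = 3 - 24 f$)
$d{\left(l \right)} = - \frac{l}{3} + \frac{3 - 24 l}{l}$ ($d{\left(l \right)} = \frac{3 - 24 l}{l} + \frac{l}{-3} = \frac{3 - 24 l}{l} + l \left(- \frac{1}{3}\right) = \frac{3 - 24 l}{l} - \frac{l}{3} = - \frac{l}{3} + \frac{3 - 24 l}{l}$)
$r d{\left(6 \right)} + 0 = 34 \left(-24 + \frac{3}{6} - 2\right) + 0 = 34 \left(-24 + 3 \cdot \frac{1}{6} - 2\right) + 0 = 34 \left(-24 + \frac{1}{2} - 2\right) + 0 = 34 \left(- \frac{51}{2}\right) + 0 = -867 + 0 = -867$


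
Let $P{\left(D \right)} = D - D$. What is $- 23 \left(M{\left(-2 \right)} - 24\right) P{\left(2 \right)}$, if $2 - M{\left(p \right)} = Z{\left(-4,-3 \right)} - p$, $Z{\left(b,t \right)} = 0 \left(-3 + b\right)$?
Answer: $0$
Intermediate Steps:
$Z{\left(b,t \right)} = 0$
$M{\left(p \right)} = 2 + p$ ($M{\left(p \right)} = 2 - \left(0 - p\right) = 2 - - p = 2 + p$)
$P{\left(D \right)} = 0$
$- 23 \left(M{\left(-2 \right)} - 24\right) P{\left(2 \right)} = - 23 \left(\left(2 - 2\right) - 24\right) 0 = - 23 \left(0 - 24\right) 0 = \left(-23\right) \left(-24\right) 0 = 552 \cdot 0 = 0$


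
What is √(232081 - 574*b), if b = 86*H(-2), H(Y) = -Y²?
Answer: √429537 ≈ 655.39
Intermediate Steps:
b = -344 (b = 86*(-1*(-2)²) = 86*(-1*4) = 86*(-4) = -344)
√(232081 - 574*b) = √(232081 - 574*(-344)) = √(232081 + 197456) = √429537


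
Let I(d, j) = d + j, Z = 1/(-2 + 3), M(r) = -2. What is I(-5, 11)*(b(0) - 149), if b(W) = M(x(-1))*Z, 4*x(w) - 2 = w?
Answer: -906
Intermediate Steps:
x(w) = ½ + w/4
Z = 1 (Z = 1/1 = 1)
b(W) = -2 (b(W) = -2*1 = -2)
I(-5, 11)*(b(0) - 149) = (-5 + 11)*(-2 - 149) = 6*(-151) = -906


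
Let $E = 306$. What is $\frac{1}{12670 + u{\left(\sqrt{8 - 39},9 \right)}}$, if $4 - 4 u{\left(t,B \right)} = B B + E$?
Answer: $\frac{4}{50297} \approx 7.9528 \cdot 10^{-5}$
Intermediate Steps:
$u{\left(t,B \right)} = - \frac{151}{2} - \frac{B^{2}}{4}$ ($u{\left(t,B \right)} = 1 - \frac{B B + 306}{4} = 1 - \frac{B^{2} + 306}{4} = 1 - \frac{306 + B^{2}}{4} = 1 - \left(\frac{153}{2} + \frac{B^{2}}{4}\right) = - \frac{151}{2} - \frac{B^{2}}{4}$)
$\frac{1}{12670 + u{\left(\sqrt{8 - 39},9 \right)}} = \frac{1}{12670 - \left(\frac{151}{2} + \frac{9^{2}}{4}\right)} = \frac{1}{12670 - \frac{383}{4}} = \frac{1}{\frac{50297}{4}} = \frac{4}{50297}$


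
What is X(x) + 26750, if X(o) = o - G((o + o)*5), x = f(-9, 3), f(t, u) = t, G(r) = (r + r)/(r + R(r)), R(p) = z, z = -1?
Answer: 2433251/91 ≈ 26739.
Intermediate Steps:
R(p) = -1
G(r) = 2*r/(-1 + r) (G(r) = (r + r)/(r - 1) = (2*r)/(-1 + r) = 2*r/(-1 + r))
x = -9
X(o) = o - 20*o/(-1 + 10*o) (X(o) = o - 2*(o + o)*5/(-1 + (o + o)*5) = o - 2*(2*o)*5/(-1 + (2*o)*5) = o - 2*10*o/(-1 + 10*o) = o - 20*o/(-1 + 10*o))
X(x) + 26750 = -9*(-21 + 10*(-9))/(-1 + 10*(-9)) + 26750 = -9*(-21 - 90)/(-1 - 90) + 26750 = -9*(-111)/(-91) + 26750 = -9*(-1/91)*(-111) + 26750 = -999/91 + 26750 = 2433251/91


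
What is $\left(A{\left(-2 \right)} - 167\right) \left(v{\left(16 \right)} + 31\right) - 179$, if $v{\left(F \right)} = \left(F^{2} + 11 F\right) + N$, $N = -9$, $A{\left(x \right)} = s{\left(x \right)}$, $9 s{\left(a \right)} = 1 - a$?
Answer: $- \frac{227537}{3} \approx -75846.0$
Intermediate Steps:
$s{\left(a \right)} = \frac{1}{9} - \frac{a}{9}$ ($s{\left(a \right)} = \frac{1 - a}{9} = \frac{1}{9} - \frac{a}{9}$)
$A{\left(x \right)} = \frac{1}{9} - \frac{x}{9}$
$v{\left(F \right)} = -9 + F^{2} + 11 F$ ($v{\left(F \right)} = \left(F^{2} + 11 F\right) - 9 = -9 + F^{2} + 11 F$)
$\left(A{\left(-2 \right)} - 167\right) \left(v{\left(16 \right)} + 31\right) - 179 = \left(\left(\frac{1}{9} - - \frac{2}{9}\right) - 167\right) \left(\left(-9 + 16^{2} + 11 \cdot 16\right) + 31\right) - 179 = \left(\left(\frac{1}{9} + \frac{2}{9}\right) - 167\right) \left(\left(-9 + 256 + 176\right) + 31\right) - 179 = \left(\frac{1}{3} - 167\right) \left(423 + 31\right) - 179 = \left(- \frac{500}{3}\right) 454 - 179 = - \frac{227000}{3} - 179 = - \frac{227537}{3}$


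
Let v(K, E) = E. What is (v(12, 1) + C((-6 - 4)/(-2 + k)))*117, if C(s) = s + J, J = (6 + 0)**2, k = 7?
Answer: 4095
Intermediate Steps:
J = 36 (J = 6**2 = 36)
C(s) = 36 + s (C(s) = s + 36 = 36 + s)
(v(12, 1) + C((-6 - 4)/(-2 + k)))*117 = (1 + (36 + (-6 - 4)/(-2 + 7)))*117 = (1 + (36 - 10/5))*117 = (1 + (36 - 10*1/5))*117 = (1 + (36 - 2))*117 = (1 + 34)*117 = 35*117 = 4095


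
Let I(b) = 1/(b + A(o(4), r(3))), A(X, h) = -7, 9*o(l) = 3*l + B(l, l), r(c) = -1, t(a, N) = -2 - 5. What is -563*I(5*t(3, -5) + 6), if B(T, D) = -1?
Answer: 563/36 ≈ 15.639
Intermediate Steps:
t(a, N) = -7
o(l) = -⅑ + l/3 (o(l) = (3*l - 1)/9 = (-1 + 3*l)/9 = -⅑ + l/3)
I(b) = 1/(-7 + b) (I(b) = 1/(b - 7) = 1/(-7 + b))
-563*I(5*t(3, -5) + 6) = -563/(-7 + (5*(-7) + 6)) = -563/(-7 + (-35 + 6)) = -563/(-7 - 29) = -563/(-36) = -563*(-1/36) = 563/36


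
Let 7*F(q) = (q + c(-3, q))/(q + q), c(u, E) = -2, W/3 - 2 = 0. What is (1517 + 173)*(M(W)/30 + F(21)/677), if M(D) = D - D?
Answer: 16055/99519 ≈ 0.16133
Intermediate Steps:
W = 6 (W = 6 + 3*0 = 6 + 0 = 6)
M(D) = 0
F(q) = (-2 + q)/(14*q) (F(q) = ((q - 2)/(q + q))/7 = ((-2 + q)/((2*q)))/7 = ((-2 + q)*(1/(2*q)))/7 = ((-2 + q)/(2*q))/7 = (-2 + q)/(14*q))
(1517 + 173)*(M(W)/30 + F(21)/677) = (1517 + 173)*(0/30 + ((1/14)*(-2 + 21)/21)/677) = 1690*(0*(1/30) + ((1/14)*(1/21)*19)*(1/677)) = 1690*(0 + (19/294)*(1/677)) = 1690*(0 + 19/199038) = 1690*(19/199038) = 16055/99519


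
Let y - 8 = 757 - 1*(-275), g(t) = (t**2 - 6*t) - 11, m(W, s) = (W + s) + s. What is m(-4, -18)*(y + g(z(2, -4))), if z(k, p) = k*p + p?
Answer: -49800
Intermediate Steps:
m(W, s) = W + 2*s
z(k, p) = p + k*p
g(t) = -11 + t**2 - 6*t
y = 1040 (y = 8 + (757 - 1*(-275)) = 8 + (757 + 275) = 8 + 1032 = 1040)
m(-4, -18)*(y + g(z(2, -4))) = (-4 + 2*(-18))*(1040 + (-11 + (-4*(1 + 2))**2 - (-24)*(1 + 2))) = (-4 - 36)*(1040 + (-11 + (-4*3)**2 - (-24)*3)) = -40*(1040 + (-11 + (-12)**2 - 6*(-12))) = -40*(1040 + (-11 + 144 + 72)) = -40*(1040 + 205) = -40*1245 = -49800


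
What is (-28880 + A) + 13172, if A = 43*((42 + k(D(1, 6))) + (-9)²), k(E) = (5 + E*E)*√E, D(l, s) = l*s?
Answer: -10419 + 1763*√6 ≈ -6100.5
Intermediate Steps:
k(E) = √E*(5 + E²) (k(E) = (5 + E²)*√E = √E*(5 + E²))
A = 5289 + 1763*√6 (A = 43*((42 + √(1*6)*(5 + (1*6)²)) + (-9)²) = 43*((42 + √6*(5 + 6²)) + 81) = 43*((42 + √6*(5 + 36)) + 81) = 43*((42 + √6*41) + 81) = 43*((42 + 41*√6) + 81) = 43*(123 + 41*√6) = 5289 + 1763*√6 ≈ 9607.5)
(-28880 + A) + 13172 = (-28880 + (5289 + 1763*√6)) + 13172 = (-23591 + 1763*√6) + 13172 = -10419 + 1763*√6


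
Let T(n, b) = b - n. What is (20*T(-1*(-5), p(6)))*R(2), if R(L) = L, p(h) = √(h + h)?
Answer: -200 + 80*√3 ≈ -61.436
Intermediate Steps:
p(h) = √2*√h (p(h) = √(2*h) = √2*√h)
(20*T(-1*(-5), p(6)))*R(2) = (20*(√2*√6 - (-1)*(-5)))*2 = (20*(2*√3 - 1*5))*2 = (20*(2*√3 - 5))*2 = (20*(-5 + 2*√3))*2 = (-100 + 40*√3)*2 = -200 + 80*√3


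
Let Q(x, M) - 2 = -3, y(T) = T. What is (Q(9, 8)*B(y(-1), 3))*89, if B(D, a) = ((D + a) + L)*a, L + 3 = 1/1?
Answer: 0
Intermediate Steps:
L = -2 (L = -3 + 1/1 = -3 + 1*1 = -3 + 1 = -2)
Q(x, M) = -1 (Q(x, M) = 2 - 3 = -1)
B(D, a) = a*(-2 + D + a) (B(D, a) = ((D + a) - 2)*a = (-2 + D + a)*a = a*(-2 + D + a))
(Q(9, 8)*B(y(-1), 3))*89 = -3*(-2 - 1 + 3)*89 = -3*0*89 = -1*0*89 = 0*89 = 0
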